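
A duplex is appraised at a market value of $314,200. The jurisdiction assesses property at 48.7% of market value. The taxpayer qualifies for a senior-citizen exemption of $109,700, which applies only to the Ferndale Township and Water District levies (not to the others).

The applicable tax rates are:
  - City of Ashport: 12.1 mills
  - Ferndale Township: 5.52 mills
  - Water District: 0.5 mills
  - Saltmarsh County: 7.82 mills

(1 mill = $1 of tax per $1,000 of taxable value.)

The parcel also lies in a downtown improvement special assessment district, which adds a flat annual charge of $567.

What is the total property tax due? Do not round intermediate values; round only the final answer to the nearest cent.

Assessed value = $314,200 × 0.487 = $153,015.4
City of Ashport: $153,015.4 × 0.0121 = $1,851.48634
Ferndale Township: ($153,015.4 − $109,700) × 0.00552 = $43,315.4 × 0.00552 = $239.101008
Water District: ($153,015.4 − $109,700) × 0.0005 = $43,315.4 × 0.0005 = $21.6577
Saltmarsh County: $153,015.4 × 0.00782 = $1,196.580428
Levies subtotal = $3,308.825476
Total = $3,308.825476 + $567 = $3,875.825476

$3,875.83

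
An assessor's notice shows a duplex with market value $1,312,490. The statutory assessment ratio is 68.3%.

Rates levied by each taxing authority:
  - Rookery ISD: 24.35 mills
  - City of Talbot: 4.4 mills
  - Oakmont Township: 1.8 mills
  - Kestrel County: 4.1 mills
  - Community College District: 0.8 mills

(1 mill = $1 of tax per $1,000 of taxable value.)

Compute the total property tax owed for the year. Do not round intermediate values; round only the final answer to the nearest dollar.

Assessed value = $1,312,490 × 0.683 = $896,430.67
Rookery ISD: $896,430.67 × 0.02435 = $21,828.0868145
City of Talbot: $896,430.67 × 0.0044 = $3,944.294948
Oakmont Township: $896,430.67 × 0.0018 = $1,613.575206
Kestrel County: $896,430.67 × 0.0041 = $3,675.365747
Community College District: $896,430.67 × 0.0008 = $717.144536
Total = $21,828.0868145 + $3,944.294948 + $1,613.575206 + $3,675.365747 + $717.144536 = $31,778.4672515

$31,778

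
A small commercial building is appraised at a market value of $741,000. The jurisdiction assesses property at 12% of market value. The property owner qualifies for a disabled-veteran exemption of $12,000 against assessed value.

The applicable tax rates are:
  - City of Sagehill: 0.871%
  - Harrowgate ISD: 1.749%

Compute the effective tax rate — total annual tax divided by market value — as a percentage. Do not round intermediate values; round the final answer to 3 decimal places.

Assessed value = $741,000 × 0.12 = $88,920
Taxable value = $88,920 − $12,000 = $76,920
City of Sagehill: $76,920 × 0.00871 = $669.9732
Harrowgate ISD: $76,920 × 0.01749 = $1,345.3308
Total tax = $2,015.304
Effective rate = $2,015.304 ÷ $741,000 = 0.272% of market value

0.272%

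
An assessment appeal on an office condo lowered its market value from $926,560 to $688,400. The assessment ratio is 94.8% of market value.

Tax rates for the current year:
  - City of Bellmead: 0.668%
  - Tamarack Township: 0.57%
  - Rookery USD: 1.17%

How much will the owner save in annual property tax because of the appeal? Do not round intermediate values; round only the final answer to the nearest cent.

Old assessed value = $926,560 × 0.948 = $878,378.88
New assessed value = $688,400 × 0.948 = $652,603.2
Combined rate = 0.00668 + 0.0057 + 0.0117 = 0.02408
Old tax = $878,378.88 × 0.02408 = $21,151.3634304
New tax = $652,603.2 × 0.02408 = $15,714.685056
Reduction = $21,151.3634304 − $15,714.685056 = $5,436.6783744

$5,436.68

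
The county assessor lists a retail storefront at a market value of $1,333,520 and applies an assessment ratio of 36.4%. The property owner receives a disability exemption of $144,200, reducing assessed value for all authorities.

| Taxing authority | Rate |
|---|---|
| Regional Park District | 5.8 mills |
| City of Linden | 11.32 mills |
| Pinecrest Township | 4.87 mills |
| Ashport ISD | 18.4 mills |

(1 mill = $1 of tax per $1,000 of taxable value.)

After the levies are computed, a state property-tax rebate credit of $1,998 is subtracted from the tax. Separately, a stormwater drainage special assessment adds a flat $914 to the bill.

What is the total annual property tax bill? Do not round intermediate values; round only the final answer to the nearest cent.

Assessed value = $1,333,520 × 0.364 = $485,401.28
Taxable value = $485,401.28 − $144,200 = $341,201.28
Regional Park District: $341,201.28 × 0.0058 = $1,978.967424
City of Linden: $341,201.28 × 0.01132 = $3,862.3984896
Pinecrest Township: $341,201.28 × 0.00487 = $1,661.6502336
Ashport ISD: $341,201.28 × 0.0184 = $6,278.103552
Levies subtotal = $13,781.1196992
After credit = $13,781.1196992 − $1,998 = $11,783.1196992
Total = $11,783.1196992 + $914 = $12,697.1196992

$12,697.12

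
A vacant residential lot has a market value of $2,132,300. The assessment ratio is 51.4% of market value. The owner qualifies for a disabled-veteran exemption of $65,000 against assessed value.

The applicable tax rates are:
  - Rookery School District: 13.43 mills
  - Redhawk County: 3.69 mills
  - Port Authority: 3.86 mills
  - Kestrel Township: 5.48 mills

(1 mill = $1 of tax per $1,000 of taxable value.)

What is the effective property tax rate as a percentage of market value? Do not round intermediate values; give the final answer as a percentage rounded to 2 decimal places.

Assessed value = $2,132,300 × 0.514 = $1,096,002.2
Taxable value = $1,096,002.2 − $65,000 = $1,031,002.2
Rookery School District: $1,031,002.2 × 0.01343 = $13,846.359546
Redhawk County: $1,031,002.2 × 0.00369 = $3,804.398118
Port Authority: $1,031,002.2 × 0.00386 = $3,979.668492
Kestrel Township: $1,031,002.2 × 0.00548 = $5,649.892056
Total tax = $27,280.318212
Effective rate = $27,280.318212 ÷ $2,132,300 = 1.28% of market value

1.28%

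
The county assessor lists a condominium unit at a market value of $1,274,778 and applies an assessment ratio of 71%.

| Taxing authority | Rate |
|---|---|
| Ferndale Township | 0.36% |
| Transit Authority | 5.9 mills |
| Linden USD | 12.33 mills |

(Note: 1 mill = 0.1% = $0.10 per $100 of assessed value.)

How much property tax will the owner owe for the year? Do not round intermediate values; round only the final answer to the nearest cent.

Assessed value = $1,274,778 × 0.71 = $905,092.38
Ferndale Township: $905,092.38 × 0.0036 = $3,258.332568
Transit Authority: $905,092.38 × 0.0059 = $5,340.045042
Linden USD: $905,092.38 × 0.01233 = $11,159.7890454
Total = $19,758.1666554

$19,758.17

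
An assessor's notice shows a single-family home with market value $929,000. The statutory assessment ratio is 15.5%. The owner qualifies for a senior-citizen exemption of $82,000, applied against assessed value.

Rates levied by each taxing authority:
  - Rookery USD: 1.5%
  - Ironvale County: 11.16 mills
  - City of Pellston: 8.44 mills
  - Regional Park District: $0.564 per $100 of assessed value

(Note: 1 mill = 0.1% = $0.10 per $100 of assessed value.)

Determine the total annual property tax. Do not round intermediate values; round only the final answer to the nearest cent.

Assessed value = $929,000 × 0.155 = $143,995
Taxable value = $143,995 − $82,000 = $61,995
Rookery USD: $61,995 × 0.015 = $929.925
Ironvale County: $61,995 × 0.01116 = $691.8642
City of Pellston: $61,995 × 0.00844 = $523.2378
Regional Park District: $61,995 × 0.00564 = $349.6518
Total = $2,494.6788

$2,494.68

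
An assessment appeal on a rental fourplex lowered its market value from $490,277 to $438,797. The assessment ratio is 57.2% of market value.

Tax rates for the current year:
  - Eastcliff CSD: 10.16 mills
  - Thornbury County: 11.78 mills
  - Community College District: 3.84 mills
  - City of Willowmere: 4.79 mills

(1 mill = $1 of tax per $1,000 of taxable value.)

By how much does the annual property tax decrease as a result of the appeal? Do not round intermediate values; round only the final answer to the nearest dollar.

Old assessed value = $490,277 × 0.572 = $280,438.444
New assessed value = $438,797 × 0.572 = $250,991.884
Combined rate = 0.01016 + 0.01178 + 0.00384 + 0.00479 = 0.03057
Old tax = $280,438.444 × 0.03057 = $8,573.00323308
New tax = $250,991.884 × 0.03057 = $7,672.82189388
Reduction = $8,573.00323308 − $7,672.82189388 = $900.1813392

$900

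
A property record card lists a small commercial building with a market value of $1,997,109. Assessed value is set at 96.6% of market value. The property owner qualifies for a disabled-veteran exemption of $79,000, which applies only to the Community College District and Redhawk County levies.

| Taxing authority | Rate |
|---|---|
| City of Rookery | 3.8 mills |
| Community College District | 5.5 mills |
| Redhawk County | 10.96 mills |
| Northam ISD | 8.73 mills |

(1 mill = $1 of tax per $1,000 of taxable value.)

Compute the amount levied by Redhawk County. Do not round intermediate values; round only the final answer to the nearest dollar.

$20,278

Assessed value = $1,997,109 × 0.966 = $1,929,207.294
Redhawk County taxable value = $1,929,207.294 − $79,000 = $1,850,207.294
Redhawk County levy = $1,850,207.294 × 0.01096 = $20,278.27194224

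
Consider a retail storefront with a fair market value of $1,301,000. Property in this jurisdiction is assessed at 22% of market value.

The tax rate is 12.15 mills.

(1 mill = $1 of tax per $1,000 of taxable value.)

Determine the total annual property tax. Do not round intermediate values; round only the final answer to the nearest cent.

$3,477.57

Assessed value = $1,301,000 × 0.22 = $286,220
Tax = $286,220 × 0.01215 = $3,477.573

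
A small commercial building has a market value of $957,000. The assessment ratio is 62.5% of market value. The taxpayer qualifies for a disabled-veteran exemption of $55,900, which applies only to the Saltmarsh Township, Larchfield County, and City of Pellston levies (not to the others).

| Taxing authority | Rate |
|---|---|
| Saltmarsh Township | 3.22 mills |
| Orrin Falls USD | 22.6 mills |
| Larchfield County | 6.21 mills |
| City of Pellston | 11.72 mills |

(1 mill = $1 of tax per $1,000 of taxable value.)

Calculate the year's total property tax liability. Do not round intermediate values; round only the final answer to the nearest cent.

$24,985.68

Assessed value = $957,000 × 0.625 = $598,125
Saltmarsh Township: ($598,125 − $55,900) × 0.00322 = $542,225 × 0.00322 = $1,745.9645
Orrin Falls USD: $598,125 × 0.0226 = $13,517.625
Larchfield County: ($598,125 − $55,900) × 0.00621 = $542,225 × 0.00621 = $3,367.21725
City of Pellston: ($598,125 − $55,900) × 0.01172 = $542,225 × 0.01172 = $6,354.877
Total = $24,985.68375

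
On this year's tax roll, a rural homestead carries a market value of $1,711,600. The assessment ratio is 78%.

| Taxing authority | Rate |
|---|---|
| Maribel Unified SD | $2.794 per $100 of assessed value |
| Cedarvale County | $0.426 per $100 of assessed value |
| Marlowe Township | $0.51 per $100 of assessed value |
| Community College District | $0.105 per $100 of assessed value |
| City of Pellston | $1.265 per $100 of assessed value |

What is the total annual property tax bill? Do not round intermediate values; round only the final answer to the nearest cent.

$68,087.45

Assessed value = $1,711,600 × 0.78 = $1,335,048
Maribel Unified SD: $1,335,048 × 0.02794 = $37,301.24112
Cedarvale County: $1,335,048 × 0.00426 = $5,687.30448
Marlowe Township: $1,335,048 × 0.0051 = $6,808.7448
Community College District: $1,335,048 × 0.00105 = $1,401.8004
City of Pellston: $1,335,048 × 0.01265 = $16,888.3572
Total = $37,301.24112 + $5,687.30448 + $6,808.7448 + $1,401.8004 + $16,888.3572 = $68,087.448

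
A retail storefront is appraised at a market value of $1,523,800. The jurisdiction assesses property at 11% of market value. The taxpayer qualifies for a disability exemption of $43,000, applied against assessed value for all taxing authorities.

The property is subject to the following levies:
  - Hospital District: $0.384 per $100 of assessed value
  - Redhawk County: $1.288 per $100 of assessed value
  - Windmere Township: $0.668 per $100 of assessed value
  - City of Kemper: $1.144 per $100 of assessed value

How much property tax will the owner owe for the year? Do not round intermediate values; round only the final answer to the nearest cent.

Assessed value = $1,523,800 × 0.11 = $167,618
Taxable value = $167,618 − $43,000 = $124,618
Hospital District: $124,618 × 0.00384 = $478.53312
Redhawk County: $124,618 × 0.01288 = $1,605.07984
Windmere Township: $124,618 × 0.00668 = $832.44824
City of Kemper: $124,618 × 0.01144 = $1,425.62992
Total = $478.53312 + $1,605.07984 + $832.44824 + $1,425.62992 = $4,341.69112

$4,341.69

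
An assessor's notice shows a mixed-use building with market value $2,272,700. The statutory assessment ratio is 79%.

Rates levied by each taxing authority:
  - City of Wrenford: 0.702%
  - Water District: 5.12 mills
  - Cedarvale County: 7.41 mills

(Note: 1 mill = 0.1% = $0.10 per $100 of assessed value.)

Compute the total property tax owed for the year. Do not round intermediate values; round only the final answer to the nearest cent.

$35,100.72

Assessed value = $2,272,700 × 0.79 = $1,795,433
City of Wrenford: $1,795,433 × 0.00702 = $12,603.93966
Water District: $1,795,433 × 0.00512 = $9,192.61696
Cedarvale County: $1,795,433 × 0.00741 = $13,304.15853
Total = $35,100.71515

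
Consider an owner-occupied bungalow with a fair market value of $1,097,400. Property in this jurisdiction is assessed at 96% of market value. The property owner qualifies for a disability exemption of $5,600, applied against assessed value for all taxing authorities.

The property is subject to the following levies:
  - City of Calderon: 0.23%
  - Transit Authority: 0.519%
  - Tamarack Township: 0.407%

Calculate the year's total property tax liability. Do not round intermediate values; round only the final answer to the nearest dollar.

$12,114

Assessed value = $1,097,400 × 0.96 = $1,053,504
Taxable value = $1,053,504 − $5,600 = $1,047,904
City of Calderon: $1,047,904 × 0.0023 = $2,410.1792
Transit Authority: $1,047,904 × 0.00519 = $5,438.62176
Tamarack Township: $1,047,904 × 0.00407 = $4,264.96928
Total = $2,410.1792 + $5,438.62176 + $4,264.96928 = $12,113.77024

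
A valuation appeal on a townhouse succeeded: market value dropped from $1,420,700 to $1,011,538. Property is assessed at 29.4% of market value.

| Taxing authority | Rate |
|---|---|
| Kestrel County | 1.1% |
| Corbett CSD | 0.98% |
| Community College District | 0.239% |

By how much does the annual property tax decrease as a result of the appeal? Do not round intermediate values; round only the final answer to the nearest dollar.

Old assessed value = $1,420,700 × 0.294 = $417,685.8
New assessed value = $1,011,538 × 0.294 = $297,392.172
Combined rate = 0.011 + 0.0098 + 0.00239 = 0.02319
Old tax = $417,685.8 × 0.02319 = $9,686.133702
New tax = $297,392.172 × 0.02319 = $6,896.52446868
Reduction = $9,686.133702 − $6,896.52446868 = $2,789.60923332

$2,790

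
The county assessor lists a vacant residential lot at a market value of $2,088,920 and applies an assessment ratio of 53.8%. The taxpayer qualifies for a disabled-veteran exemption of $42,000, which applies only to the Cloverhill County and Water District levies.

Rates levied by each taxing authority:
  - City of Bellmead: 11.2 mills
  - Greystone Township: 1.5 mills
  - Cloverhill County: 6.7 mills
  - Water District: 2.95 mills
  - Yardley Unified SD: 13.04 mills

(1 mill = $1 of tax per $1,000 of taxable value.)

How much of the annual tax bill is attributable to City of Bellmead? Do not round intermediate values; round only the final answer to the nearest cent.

$12,587.00

Assessed value = $2,088,920 × 0.538 = $1,123,838.96
City of Bellmead taxable value = $1,123,838.96 (exemption does not apply)
City of Bellmead levy = $1,123,838.96 × 0.0112 = $12,586.996352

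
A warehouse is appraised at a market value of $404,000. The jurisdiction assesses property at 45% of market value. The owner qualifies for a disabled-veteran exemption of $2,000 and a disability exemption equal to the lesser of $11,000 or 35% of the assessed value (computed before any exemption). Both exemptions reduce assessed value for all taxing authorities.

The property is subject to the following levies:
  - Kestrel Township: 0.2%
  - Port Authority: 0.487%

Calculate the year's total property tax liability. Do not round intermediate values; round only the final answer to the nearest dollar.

Assessed value = $404,000 × 0.45 = $181,800
Disability exemption = min($11,000, 35% × $181,800) = min($11,000, $63,630) = $11,000 (dollar cap binds)
Taxable value = $181,800 − $2,000 − $11,000 = $168,800
Kestrel Township: $168,800 × 0.002 = $337.6
Port Authority: $168,800 × 0.00487 = $822.056
Total = $1,159.656

$1,160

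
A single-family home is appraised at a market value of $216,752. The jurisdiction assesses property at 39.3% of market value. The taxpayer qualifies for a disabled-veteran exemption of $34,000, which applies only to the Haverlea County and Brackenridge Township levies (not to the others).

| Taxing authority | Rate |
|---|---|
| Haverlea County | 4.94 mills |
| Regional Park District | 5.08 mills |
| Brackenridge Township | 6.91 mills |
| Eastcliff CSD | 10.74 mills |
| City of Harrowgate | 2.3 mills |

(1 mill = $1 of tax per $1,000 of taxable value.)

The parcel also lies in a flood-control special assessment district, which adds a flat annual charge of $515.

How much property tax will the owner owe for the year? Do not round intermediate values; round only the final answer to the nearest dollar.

$2,665

Assessed value = $216,752 × 0.393 = $85,183.536
Haverlea County: ($85,183.536 − $34,000) × 0.00494 = $51,183.536 × 0.00494 = $252.84666784
Regional Park District: $85,183.536 × 0.00508 = $432.73236288
Brackenridge Township: ($85,183.536 − $34,000) × 0.00691 = $51,183.536 × 0.00691 = $353.67823376
Eastcliff CSD: $85,183.536 × 0.01074 = $914.87117664
City of Harrowgate: $85,183.536 × 0.0023 = $195.9221328
Levies subtotal = $2,150.05057392
Total = $2,150.05057392 + $515 = $2,665.05057392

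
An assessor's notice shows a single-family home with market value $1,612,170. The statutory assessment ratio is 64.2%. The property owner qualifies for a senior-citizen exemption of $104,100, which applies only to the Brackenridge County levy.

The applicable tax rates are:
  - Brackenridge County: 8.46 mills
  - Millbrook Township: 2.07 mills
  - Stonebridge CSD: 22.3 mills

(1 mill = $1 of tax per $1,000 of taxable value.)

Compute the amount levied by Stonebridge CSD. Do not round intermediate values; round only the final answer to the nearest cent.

Assessed value = $1,612,170 × 0.642 = $1,035,013.14
Stonebridge CSD taxable value = $1,035,013.14 (exemption does not apply)
Stonebridge CSD levy = $1,035,013.14 × 0.0223 = $23,080.793022

$23,080.79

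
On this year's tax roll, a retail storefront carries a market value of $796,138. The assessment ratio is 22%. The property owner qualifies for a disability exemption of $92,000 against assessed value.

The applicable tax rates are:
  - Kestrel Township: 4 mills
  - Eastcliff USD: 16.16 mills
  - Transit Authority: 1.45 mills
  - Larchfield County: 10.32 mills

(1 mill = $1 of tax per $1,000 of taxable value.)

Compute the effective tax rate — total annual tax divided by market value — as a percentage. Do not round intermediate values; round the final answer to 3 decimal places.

Assessed value = $796,138 × 0.22 = $175,150.36
Taxable value = $175,150.36 − $92,000 = $83,150.36
Kestrel Township: $83,150.36 × 0.004 = $332.60144
Eastcliff USD: $83,150.36 × 0.01616 = $1,343.7098176
Transit Authority: $83,150.36 × 0.00145 = $120.568022
Larchfield County: $83,150.36 × 0.01032 = $858.1117152
Total tax = $2,654.9909948
Effective rate = $2,654.9909948 ÷ $796,138 = 0.333% of market value

0.333%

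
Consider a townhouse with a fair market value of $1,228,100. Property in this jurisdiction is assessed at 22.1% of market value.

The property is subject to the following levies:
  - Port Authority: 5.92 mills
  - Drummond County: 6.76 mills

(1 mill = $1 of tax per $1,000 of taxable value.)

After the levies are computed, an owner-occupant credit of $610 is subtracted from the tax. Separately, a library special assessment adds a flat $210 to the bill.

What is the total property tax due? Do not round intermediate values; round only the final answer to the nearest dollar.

Assessed value = $1,228,100 × 0.221 = $271,410.1
Port Authority: $271,410.1 × 0.00592 = $1,606.747792
Drummond County: $271,410.1 × 0.00676 = $1,834.732276
Levies subtotal = $3,441.480068
After credit = $3,441.480068 − $610 = $2,831.480068
Total = $2,831.480068 + $210 = $3,041.480068

$3,041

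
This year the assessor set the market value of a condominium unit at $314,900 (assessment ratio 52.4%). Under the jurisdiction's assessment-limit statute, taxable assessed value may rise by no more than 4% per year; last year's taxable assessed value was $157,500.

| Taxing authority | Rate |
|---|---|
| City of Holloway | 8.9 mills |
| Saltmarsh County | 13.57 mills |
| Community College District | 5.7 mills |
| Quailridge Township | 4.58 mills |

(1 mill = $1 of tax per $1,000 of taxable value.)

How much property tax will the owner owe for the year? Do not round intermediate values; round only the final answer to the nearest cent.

$5,364.45

Uncapped assessed value = $314,900 × 0.524 = $165,007.6
Cap limit = $157,500 × 1.04 = $163,800
Taxable assessed value = min($165,007.6, $163,800) = $163,800 (cap binds)
City of Holloway: $163,800 × 0.0089 = $1,457.82
Saltmarsh County: $163,800 × 0.01357 = $2,222.766
Community College District: $163,800 × 0.0057 = $933.66
Quailridge Township: $163,800 × 0.00458 = $750.204
Total = $5,364.45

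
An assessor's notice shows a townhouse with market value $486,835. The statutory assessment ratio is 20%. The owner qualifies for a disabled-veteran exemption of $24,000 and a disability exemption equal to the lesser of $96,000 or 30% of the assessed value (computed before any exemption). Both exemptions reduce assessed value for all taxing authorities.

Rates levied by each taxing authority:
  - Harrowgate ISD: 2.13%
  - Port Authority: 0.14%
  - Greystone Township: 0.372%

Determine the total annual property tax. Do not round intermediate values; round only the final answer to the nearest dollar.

$1,167

Assessed value = $486,835 × 0.2 = $97,367
Disability exemption = min($96,000, 30% × $97,367) = min($96,000, $29,210.1) = $29,210.1 (percentage binds)
Taxable value = $97,367 − $24,000 − $29,210.1 = $44,156.9
Harrowgate ISD: $44,156.9 × 0.0213 = $940.54197
Port Authority: $44,156.9 × 0.0014 = $61.81966
Greystone Township: $44,156.9 × 0.00372 = $164.263668
Total = $1,166.625298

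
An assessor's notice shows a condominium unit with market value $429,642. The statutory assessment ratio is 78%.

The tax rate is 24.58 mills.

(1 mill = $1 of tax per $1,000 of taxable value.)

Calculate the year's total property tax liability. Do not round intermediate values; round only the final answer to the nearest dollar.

Assessed value = $429,642 × 0.78 = $335,120.76
Tax = $335,120.76 × 0.02458 = $8,237.2682808

$8,237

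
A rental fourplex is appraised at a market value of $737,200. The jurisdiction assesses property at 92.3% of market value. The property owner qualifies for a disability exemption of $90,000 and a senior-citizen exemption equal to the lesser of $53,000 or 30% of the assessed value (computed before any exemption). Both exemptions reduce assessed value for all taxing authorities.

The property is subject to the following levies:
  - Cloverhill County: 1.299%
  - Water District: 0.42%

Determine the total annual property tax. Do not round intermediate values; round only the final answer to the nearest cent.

$9,238.52

Assessed value = $737,200 × 0.923 = $680,435.6
Senior-citizen exemption = min($53,000, 30% × $680,435.6) = min($53,000, $204,130.68) = $53,000 (dollar cap binds)
Taxable value = $680,435.6 − $90,000 − $53,000 = $537,435.6
Cloverhill County: $537,435.6 × 0.01299 = $6,981.288444
Water District: $537,435.6 × 0.0042 = $2,257.22952
Total = $9,238.517964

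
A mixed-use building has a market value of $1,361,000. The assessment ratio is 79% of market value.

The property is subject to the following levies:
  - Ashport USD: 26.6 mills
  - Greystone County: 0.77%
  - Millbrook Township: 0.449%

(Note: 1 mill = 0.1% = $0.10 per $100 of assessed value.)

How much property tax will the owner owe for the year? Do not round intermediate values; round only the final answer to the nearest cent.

Assessed value = $1,361,000 × 0.79 = $1,075,190
Ashport USD: $1,075,190 × 0.0266 = $28,600.054
Greystone County: $1,075,190 × 0.0077 = $8,278.963
Millbrook Township: $1,075,190 × 0.00449 = $4,827.6031
Total = $41,706.6201

$41,706.62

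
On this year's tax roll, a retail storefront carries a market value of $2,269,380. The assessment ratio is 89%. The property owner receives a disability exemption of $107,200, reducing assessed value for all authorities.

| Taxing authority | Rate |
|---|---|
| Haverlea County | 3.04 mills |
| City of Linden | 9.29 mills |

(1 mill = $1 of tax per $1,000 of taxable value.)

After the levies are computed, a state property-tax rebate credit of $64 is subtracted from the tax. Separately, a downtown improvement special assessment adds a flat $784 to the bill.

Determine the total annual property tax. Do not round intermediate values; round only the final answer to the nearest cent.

$24,301.72

Assessed value = $2,269,380 × 0.89 = $2,019,748.2
Taxable value = $2,019,748.2 − $107,200 = $1,912,548.2
Haverlea County: $1,912,548.2 × 0.00304 = $5,814.146528
City of Linden: $1,912,548.2 × 0.00929 = $17,767.572778
Levies subtotal = $23,581.719306
After credit = $23,581.719306 − $64 = $23,517.719306
Total = $23,517.719306 + $784 = $24,301.719306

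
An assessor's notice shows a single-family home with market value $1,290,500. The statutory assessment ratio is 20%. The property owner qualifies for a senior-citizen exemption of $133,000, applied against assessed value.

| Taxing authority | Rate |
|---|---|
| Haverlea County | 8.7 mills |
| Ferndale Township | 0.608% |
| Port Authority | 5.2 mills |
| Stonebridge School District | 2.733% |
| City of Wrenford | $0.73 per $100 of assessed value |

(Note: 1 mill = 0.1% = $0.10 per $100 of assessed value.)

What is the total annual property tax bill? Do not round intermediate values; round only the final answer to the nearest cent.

$6,831.71

Assessed value = $1,290,500 × 0.2 = $258,100
Taxable value = $258,100 − $133,000 = $125,100
Haverlea County: $125,100 × 0.0087 = $1,088.37
Ferndale Township: $125,100 × 0.00608 = $760.608
Port Authority: $125,100 × 0.0052 = $650.52
Stonebridge School District: $125,100 × 0.02733 = $3,418.983
City of Wrenford: $125,100 × 0.0073 = $913.23
Total = $6,831.711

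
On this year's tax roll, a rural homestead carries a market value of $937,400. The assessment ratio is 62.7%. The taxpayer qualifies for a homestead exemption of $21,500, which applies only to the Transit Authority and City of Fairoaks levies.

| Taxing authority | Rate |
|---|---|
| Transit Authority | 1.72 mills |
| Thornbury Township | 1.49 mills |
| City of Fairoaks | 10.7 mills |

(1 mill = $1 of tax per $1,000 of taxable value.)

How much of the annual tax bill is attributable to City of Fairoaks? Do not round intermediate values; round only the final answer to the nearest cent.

$6,058.87

Assessed value = $937,400 × 0.627 = $587,749.8
City of Fairoaks taxable value = $587,749.8 − $21,500 = $566,249.8
City of Fairoaks levy = $566,249.8 × 0.0107 = $6,058.87286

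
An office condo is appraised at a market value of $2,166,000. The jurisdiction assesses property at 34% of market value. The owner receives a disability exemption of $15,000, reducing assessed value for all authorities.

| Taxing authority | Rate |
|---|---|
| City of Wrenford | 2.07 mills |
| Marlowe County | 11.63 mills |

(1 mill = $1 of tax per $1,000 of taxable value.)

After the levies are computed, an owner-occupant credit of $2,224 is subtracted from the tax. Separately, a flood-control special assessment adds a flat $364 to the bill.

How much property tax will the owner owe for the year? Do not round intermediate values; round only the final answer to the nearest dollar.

Assessed value = $2,166,000 × 0.34 = $736,440
Taxable value = $736,440 − $15,000 = $721,440
City of Wrenford: $721,440 × 0.00207 = $1,493.3808
Marlowe County: $721,440 × 0.01163 = $8,390.3472
Levies subtotal = $9,883.728
After credit = $9,883.728 − $2,224 = $7,659.728
Total = $7,659.728 + $364 = $8,023.728

$8,024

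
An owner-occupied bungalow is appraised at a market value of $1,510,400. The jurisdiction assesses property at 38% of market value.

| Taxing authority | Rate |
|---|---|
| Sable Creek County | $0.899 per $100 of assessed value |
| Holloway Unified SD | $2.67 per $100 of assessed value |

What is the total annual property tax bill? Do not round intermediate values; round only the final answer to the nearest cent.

Assessed value = $1,510,400 × 0.38 = $573,952
Sable Creek County: $573,952 × 0.00899 = $5,159.82848
Holloway Unified SD: $573,952 × 0.0267 = $15,324.5184
Total = $5,159.82848 + $15,324.5184 = $20,484.34688

$20,484.35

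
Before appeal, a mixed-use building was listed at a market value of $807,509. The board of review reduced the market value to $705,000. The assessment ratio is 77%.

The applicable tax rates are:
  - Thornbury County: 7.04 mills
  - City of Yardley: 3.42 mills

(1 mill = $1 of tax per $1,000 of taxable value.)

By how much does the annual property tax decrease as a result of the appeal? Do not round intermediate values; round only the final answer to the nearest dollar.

Old assessed value = $807,509 × 0.77 = $621,781.93
New assessed value = $705,000 × 0.77 = $542,850
Combined rate = 0.00704 + 0.00342 = 0.01046
Old tax = $621,781.93 × 0.01046 = $6,503.8389878
New tax = $542,850 × 0.01046 = $5,678.211
Reduction = $6,503.8389878 − $5,678.211 = $825.6279878

$826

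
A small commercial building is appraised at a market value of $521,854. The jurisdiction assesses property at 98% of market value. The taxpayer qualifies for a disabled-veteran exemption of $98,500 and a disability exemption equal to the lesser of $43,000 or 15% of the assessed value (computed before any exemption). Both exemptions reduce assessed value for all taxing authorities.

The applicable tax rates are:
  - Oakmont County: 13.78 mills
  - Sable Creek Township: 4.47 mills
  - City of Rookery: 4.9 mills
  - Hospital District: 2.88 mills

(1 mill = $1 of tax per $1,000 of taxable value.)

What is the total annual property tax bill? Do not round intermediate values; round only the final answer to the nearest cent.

Assessed value = $521,854 × 0.98 = $511,416.92
Disability exemption = min($43,000, 15% × $511,416.92) = min($43,000, $76,712.538) = $43,000 (dollar cap binds)
Taxable value = $511,416.92 − $98,500 − $43,000 = $369,916.92
Oakmont County: $369,916.92 × 0.01378 = $5,097.4551576
Sable Creek Township: $369,916.92 × 0.00447 = $1,653.5286324
City of Rookery: $369,916.92 × 0.0049 = $1,812.592908
Hospital District: $369,916.92 × 0.00288 = $1,065.3607296
Total = $9,628.9374276

$9,628.94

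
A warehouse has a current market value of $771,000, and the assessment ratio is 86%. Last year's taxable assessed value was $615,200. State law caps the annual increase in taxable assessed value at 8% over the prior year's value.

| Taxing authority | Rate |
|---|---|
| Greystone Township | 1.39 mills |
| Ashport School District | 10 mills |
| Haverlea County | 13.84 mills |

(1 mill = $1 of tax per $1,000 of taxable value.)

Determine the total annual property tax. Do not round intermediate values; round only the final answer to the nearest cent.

$16,729.00

Uncapped assessed value = $771,000 × 0.86 = $663,060
Cap limit = $615,200 × 1.08 = $664,416
Taxable assessed value = min($663,060, $664,416) = $663,060 (cap does not bind)
Greystone Township: $663,060 × 0.00139 = $921.6534
Ashport School District: $663,060 × 0.01 = $6,630.6
Haverlea County: $663,060 × 0.01384 = $9,176.7504
Total = $16,729.0038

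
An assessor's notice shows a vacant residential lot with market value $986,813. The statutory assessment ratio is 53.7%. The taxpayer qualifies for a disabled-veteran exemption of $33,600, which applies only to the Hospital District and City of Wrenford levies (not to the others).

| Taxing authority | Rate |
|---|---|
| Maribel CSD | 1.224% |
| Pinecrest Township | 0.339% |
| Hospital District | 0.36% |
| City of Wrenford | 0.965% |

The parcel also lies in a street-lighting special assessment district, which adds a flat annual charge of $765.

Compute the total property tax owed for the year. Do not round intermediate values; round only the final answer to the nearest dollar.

$15,624

Assessed value = $986,813 × 0.537 = $529,918.581
Maribel CSD: $529,918.581 × 0.01224 = $6,486.20343144
Pinecrest Township: $529,918.581 × 0.00339 = $1,796.42398959
Hospital District: ($529,918.581 − $33,600) × 0.0036 = $496,318.581 × 0.0036 = $1,786.7468916
City of Wrenford: ($529,918.581 − $33,600) × 0.00965 = $496,318.581 × 0.00965 = $4,789.47430665
Levies subtotal = $14,858.84861928
Total = $14,858.84861928 + $765 = $15,623.84861928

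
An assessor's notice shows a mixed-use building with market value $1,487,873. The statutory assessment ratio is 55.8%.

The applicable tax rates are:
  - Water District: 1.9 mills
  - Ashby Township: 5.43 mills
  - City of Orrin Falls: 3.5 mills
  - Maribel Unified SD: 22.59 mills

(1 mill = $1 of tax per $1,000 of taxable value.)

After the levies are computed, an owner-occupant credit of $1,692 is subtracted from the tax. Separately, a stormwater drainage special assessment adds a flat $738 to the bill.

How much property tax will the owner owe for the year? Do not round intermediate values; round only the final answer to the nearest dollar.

Assessed value = $1,487,873 × 0.558 = $830,233.134
Water District: $830,233.134 × 0.0019 = $1,577.4429546
Ashby Township: $830,233.134 × 0.00543 = $4,508.16591762
City of Orrin Falls: $830,233.134 × 0.0035 = $2,905.815969
Maribel Unified SD: $830,233.134 × 0.02259 = $18,754.96649706
Levies subtotal = $27,746.39133828
After credit = $27,746.39133828 − $1,692 = $26,054.39133828
Total = $26,054.39133828 + $738 = $26,792.39133828

$26,792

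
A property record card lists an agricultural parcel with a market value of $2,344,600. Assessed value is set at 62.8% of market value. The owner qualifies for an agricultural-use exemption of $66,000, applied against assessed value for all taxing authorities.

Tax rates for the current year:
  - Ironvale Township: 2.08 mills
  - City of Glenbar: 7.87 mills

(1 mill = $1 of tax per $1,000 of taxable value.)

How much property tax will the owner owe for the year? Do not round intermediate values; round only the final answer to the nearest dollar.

Assessed value = $2,344,600 × 0.628 = $1,472,408.8
Taxable value = $1,472,408.8 − $66,000 = $1,406,408.8
Ironvale Township: $1,406,408.8 × 0.00208 = $2,925.330304
City of Glenbar: $1,406,408.8 × 0.00787 = $11,068.437256
Total = $2,925.330304 + $11,068.437256 = $13,993.76756

$13,994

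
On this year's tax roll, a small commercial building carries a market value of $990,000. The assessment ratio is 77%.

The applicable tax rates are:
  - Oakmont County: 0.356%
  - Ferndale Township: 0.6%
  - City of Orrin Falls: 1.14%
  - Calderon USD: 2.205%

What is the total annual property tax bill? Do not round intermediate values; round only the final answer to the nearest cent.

Assessed value = $990,000 × 0.77 = $762,300
Oakmont County: $762,300 × 0.00356 = $2,713.788
Ferndale Township: $762,300 × 0.006 = $4,573.8
City of Orrin Falls: $762,300 × 0.0114 = $8,690.22
Calderon USD: $762,300 × 0.02205 = $16,808.715
Total = $2,713.788 + $4,573.8 + $8,690.22 + $16,808.715 = $32,786.523

$32,786.52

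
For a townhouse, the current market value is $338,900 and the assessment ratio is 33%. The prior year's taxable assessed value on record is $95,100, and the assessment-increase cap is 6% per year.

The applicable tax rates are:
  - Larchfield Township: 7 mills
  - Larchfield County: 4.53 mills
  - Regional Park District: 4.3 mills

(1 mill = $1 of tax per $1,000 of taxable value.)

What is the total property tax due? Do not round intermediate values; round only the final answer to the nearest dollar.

Uncapped assessed value = $338,900 × 0.33 = $111,837
Cap limit = $95,100 × 1.06 = $100,806
Taxable assessed value = min($111,837, $100,806) = $100,806 (cap binds)
Larchfield Township: $100,806 × 0.007 = $705.642
Larchfield County: $100,806 × 0.00453 = $456.65118
Regional Park District: $100,806 × 0.0043 = $433.4658
Total = $1,595.75898

$1,596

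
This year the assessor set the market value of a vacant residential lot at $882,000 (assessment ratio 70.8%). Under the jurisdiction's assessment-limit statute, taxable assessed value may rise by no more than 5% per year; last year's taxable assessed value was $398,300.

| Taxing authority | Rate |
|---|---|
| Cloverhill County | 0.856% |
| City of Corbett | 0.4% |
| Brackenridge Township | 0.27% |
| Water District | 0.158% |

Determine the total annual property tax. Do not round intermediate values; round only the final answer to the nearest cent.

Uncapped assessed value = $882,000 × 0.708 = $624,456
Cap limit = $398,300 × 1.05 = $418,215
Taxable assessed value = min($624,456, $418,215) = $418,215 (cap binds)
Cloverhill County: $418,215 × 0.00856 = $3,579.9204
City of Corbett: $418,215 × 0.004 = $1,672.86
Brackenridge Township: $418,215 × 0.0027 = $1,129.1805
Water District: $418,215 × 0.00158 = $660.7797
Total = $7,042.7406

$7,042.74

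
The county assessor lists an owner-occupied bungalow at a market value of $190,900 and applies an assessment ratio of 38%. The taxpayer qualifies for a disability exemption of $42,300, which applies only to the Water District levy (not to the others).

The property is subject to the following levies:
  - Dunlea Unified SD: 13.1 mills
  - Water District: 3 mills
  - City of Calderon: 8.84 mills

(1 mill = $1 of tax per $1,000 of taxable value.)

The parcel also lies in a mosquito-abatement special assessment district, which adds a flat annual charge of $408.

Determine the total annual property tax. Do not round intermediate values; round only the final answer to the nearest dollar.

Assessed value = $190,900 × 0.38 = $72,542
Dunlea Unified SD: $72,542 × 0.0131 = $950.3002
Water District: ($72,542 − $42,300) × 0.003 = $30,242 × 0.003 = $90.726
City of Calderon: $72,542 × 0.00884 = $641.27128
Levies subtotal = $1,682.29748
Total = $1,682.29748 + $408 = $2,090.29748

$2,090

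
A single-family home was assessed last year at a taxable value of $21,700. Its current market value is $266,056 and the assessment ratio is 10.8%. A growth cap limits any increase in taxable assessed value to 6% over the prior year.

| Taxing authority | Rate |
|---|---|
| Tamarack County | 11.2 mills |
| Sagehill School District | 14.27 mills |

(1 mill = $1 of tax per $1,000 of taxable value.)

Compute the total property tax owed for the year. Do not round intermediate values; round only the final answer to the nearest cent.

$585.86

Uncapped assessed value = $266,056 × 0.108 = $28,734.048
Cap limit = $21,700 × 1.06 = $23,002
Taxable assessed value = min($28,734.048, $23,002) = $23,002 (cap binds)
Tamarack County: $23,002 × 0.0112 = $257.6224
Sagehill School District: $23,002 × 0.01427 = $328.23854
Total = $585.86094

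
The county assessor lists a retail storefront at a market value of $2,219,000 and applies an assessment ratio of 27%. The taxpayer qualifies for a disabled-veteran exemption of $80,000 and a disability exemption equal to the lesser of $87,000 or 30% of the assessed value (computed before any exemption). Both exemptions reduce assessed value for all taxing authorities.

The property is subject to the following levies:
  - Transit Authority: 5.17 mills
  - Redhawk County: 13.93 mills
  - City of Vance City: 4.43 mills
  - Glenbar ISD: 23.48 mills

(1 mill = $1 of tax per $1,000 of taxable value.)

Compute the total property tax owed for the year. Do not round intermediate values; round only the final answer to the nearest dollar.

$20,314

Assessed value = $2,219,000 × 0.27 = $599,130
Disability exemption = min($87,000, 30% × $599,130) = min($87,000, $179,739) = $87,000 (dollar cap binds)
Taxable value = $599,130 − $80,000 − $87,000 = $432,130
Transit Authority: $432,130 × 0.00517 = $2,234.1121
Redhawk County: $432,130 × 0.01393 = $6,019.5709
City of Vance City: $432,130 × 0.00443 = $1,914.3359
Glenbar ISD: $432,130 × 0.02348 = $10,146.4124
Total = $20,314.4313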